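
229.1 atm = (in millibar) 2.321e+05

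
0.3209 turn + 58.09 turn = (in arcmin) 1.262e+06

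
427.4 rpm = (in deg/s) 2564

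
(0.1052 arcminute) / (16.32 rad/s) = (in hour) 5.209e-10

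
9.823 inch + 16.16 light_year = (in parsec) 4.955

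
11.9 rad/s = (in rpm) 113.6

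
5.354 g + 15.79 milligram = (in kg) 0.00537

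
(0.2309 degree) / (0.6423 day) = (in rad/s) 7.262e-08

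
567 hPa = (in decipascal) 5.67e+05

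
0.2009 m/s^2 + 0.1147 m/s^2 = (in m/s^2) 0.3156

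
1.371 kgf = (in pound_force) 3.023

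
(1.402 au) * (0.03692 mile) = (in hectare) 1.246e+09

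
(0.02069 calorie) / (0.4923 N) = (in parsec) 5.699e-18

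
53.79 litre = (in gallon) 14.21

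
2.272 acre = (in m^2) 9194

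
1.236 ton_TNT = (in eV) 3.228e+28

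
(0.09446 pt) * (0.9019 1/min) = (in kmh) 1.803e-06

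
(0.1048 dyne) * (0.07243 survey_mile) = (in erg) 1222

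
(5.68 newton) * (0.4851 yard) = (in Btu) 0.002388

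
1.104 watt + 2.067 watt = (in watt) 3.171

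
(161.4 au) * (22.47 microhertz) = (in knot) 1.055e+09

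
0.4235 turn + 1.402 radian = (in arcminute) 1.397e+04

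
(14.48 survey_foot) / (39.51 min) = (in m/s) 0.001862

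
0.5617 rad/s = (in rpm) 5.364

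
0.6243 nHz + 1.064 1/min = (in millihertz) 17.73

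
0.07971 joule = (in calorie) 0.01905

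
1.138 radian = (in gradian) 72.45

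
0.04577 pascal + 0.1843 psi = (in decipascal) 1.271e+04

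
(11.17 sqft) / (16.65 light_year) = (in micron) 6.588e-12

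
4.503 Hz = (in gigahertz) 4.503e-09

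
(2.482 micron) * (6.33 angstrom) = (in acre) 3.882e-19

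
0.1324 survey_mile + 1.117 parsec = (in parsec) 1.117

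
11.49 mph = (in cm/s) 513.6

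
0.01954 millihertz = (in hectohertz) 1.954e-07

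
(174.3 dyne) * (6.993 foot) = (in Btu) 3.521e-06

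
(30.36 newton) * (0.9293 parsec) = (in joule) 8.706e+17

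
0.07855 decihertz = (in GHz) 7.855e-12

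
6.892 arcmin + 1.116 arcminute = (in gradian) 0.1483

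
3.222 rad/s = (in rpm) 30.77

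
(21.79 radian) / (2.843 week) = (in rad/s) 1.267e-05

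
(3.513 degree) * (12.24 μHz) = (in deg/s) 4.3e-05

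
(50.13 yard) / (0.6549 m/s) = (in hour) 0.01944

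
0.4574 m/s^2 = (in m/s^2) 0.4574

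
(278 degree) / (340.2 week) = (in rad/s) 2.358e-08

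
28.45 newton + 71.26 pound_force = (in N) 345.4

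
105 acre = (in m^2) 4.249e+05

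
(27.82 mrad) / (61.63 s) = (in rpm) 0.004311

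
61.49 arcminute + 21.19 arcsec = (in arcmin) 61.84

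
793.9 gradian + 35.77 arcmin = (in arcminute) 4.291e+04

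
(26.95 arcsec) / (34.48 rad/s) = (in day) 4.386e-11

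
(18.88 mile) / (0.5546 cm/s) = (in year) 0.1737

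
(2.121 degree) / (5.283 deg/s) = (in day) 4.647e-06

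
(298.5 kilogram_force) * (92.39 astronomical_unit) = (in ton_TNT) 9.67e+06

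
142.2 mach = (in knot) 9.412e+04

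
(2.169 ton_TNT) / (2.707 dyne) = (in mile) 2.083e+11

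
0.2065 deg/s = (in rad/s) 0.003604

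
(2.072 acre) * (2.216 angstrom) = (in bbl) 1.169e-05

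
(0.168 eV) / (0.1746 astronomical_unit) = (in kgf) 1.051e-31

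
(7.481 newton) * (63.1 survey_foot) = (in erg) 1.439e+09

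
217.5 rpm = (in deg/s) 1305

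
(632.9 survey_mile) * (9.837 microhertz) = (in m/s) 10.02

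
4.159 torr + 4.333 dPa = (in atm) 0.005477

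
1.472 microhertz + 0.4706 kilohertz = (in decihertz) 4706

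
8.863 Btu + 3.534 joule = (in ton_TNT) 2.236e-06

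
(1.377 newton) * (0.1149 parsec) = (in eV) 3.047e+34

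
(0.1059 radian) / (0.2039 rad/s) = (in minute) 0.008656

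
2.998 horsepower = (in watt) 2236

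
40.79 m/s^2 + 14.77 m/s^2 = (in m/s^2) 55.56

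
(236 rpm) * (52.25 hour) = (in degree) 2.663e+08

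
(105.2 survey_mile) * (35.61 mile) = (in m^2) 9.703e+09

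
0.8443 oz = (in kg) 0.02394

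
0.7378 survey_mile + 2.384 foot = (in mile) 0.7383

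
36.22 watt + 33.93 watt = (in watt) 70.15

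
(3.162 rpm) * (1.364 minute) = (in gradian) 1725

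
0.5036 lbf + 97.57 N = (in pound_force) 22.44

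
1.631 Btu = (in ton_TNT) 4.113e-07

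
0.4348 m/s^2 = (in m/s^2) 0.4348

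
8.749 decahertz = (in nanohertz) 8.749e+10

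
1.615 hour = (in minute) 96.9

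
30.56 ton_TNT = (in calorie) 3.056e+10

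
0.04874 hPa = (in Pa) 4.874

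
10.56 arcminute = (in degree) 0.176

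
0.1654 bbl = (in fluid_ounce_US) 889.2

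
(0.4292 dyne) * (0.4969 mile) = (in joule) 0.003432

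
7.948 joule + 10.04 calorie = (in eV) 3.118e+20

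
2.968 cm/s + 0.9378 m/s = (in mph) 2.164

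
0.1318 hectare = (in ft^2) 1.419e+04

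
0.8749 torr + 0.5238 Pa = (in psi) 0.01699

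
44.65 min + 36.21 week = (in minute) 3.65e+05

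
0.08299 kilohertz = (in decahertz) 8.299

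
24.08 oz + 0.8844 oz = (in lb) 1.56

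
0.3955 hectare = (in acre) 0.9773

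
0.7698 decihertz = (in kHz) 7.698e-05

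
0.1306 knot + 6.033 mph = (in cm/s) 276.4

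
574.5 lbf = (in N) 2556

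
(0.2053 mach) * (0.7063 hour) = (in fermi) 1.777e+20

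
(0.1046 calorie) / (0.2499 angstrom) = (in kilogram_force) 1.786e+09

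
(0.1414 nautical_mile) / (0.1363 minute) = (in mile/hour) 71.63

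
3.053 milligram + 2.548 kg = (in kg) 2.548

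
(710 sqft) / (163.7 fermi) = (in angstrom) 4.029e+24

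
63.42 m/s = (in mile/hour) 141.9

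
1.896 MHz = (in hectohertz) 1.896e+04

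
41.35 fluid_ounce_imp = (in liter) 1.175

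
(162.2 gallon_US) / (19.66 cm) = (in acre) 0.0007717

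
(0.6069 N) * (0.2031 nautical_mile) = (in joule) 228.3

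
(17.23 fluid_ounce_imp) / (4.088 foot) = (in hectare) 3.929e-08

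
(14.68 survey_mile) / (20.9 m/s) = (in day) 0.01308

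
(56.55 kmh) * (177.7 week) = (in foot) 5.539e+09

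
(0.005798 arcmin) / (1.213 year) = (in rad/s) 4.409e-14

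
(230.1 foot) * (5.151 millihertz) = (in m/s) 0.3613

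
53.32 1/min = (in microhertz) 8.887e+05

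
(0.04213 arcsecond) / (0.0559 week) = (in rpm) 5.769e-11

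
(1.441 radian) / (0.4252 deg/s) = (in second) 194.2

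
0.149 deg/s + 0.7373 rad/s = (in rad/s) 0.7399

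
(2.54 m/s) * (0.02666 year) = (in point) 6.053e+09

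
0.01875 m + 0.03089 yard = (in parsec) 1.523e-18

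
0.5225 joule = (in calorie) 0.1249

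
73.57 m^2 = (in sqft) 791.9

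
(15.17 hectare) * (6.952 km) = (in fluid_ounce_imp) 3.712e+13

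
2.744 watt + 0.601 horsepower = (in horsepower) 0.6047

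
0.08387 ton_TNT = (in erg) 3.509e+15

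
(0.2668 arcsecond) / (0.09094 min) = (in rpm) 2.264e-06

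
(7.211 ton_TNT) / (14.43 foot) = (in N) 6.86e+09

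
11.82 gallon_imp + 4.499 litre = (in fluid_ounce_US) 1969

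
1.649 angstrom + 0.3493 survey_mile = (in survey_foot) 1844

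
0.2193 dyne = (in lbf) 4.93e-07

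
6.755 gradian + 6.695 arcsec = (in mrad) 106.1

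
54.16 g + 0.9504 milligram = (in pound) 0.1194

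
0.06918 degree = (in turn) 0.0001922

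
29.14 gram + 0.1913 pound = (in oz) 4.089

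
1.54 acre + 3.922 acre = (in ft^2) 2.379e+05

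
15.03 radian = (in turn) 2.392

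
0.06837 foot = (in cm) 2.084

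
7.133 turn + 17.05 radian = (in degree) 3545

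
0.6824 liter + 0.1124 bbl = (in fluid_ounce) 627.3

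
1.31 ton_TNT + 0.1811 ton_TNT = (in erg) 6.239e+16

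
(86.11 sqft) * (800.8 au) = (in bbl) 6.028e+15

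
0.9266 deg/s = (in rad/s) 0.01617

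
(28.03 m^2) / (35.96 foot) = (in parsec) 8.288e-17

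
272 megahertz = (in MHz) 272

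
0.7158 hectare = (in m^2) 7158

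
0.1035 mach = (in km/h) 126.9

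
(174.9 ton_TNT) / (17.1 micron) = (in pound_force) 9.621e+15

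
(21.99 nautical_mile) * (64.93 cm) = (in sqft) 2.846e+05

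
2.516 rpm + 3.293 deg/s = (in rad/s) 0.3209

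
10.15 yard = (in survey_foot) 30.45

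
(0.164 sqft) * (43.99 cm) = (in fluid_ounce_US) 226.6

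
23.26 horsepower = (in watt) 1.734e+04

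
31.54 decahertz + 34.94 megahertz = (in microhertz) 3.494e+13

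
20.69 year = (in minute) 1.087e+07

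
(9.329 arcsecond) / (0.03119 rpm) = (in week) 2.29e-08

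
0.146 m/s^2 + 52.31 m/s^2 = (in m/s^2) 52.46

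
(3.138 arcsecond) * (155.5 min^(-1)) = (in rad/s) 3.943e-05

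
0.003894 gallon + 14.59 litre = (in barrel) 0.09186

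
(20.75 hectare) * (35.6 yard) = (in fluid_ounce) 2.284e+11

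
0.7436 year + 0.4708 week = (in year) 0.7526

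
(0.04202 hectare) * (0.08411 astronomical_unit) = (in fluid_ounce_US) 1.788e+17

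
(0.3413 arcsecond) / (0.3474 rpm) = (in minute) 7.581e-07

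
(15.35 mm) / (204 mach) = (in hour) 6.138e-11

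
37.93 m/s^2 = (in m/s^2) 37.93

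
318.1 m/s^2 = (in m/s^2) 318.1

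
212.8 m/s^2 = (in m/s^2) 212.8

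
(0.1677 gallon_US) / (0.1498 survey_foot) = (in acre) 3.436e-06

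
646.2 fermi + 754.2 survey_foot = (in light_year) 2.43e-14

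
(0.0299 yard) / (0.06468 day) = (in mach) 1.437e-08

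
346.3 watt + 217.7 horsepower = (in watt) 1.627e+05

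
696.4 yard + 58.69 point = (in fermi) 6.368e+17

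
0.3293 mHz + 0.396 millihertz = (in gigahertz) 7.253e-13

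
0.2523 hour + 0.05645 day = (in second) 5786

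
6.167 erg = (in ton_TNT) 1.474e-16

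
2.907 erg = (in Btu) 2.755e-10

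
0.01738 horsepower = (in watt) 12.96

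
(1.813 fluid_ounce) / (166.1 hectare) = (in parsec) 1.046e-27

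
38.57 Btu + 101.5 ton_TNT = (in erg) 4.247e+18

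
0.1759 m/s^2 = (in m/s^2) 0.1759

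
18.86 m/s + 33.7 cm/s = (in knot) 37.32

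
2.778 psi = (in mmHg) 143.7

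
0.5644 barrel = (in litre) 89.73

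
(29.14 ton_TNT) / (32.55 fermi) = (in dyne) 3.746e+29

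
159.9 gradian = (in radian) 2.512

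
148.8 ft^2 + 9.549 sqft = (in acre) 0.003635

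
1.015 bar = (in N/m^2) 1.015e+05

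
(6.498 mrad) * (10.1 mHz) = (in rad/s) 6.563e-05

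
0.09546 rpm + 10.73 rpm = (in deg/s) 64.95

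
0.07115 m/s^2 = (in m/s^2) 0.07115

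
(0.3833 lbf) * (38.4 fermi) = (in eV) 4.086e+05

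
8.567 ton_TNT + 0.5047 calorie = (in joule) 3.584e+10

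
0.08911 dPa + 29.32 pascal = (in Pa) 29.33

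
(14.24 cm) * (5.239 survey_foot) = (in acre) 5.619e-05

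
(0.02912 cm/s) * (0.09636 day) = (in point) 6872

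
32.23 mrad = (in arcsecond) 6648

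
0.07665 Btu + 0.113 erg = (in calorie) 19.33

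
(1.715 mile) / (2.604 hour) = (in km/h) 1.06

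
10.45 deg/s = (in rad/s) 0.1824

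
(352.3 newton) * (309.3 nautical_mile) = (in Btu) 1.913e+05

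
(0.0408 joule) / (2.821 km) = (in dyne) 1.446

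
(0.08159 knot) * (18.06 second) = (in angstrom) 7.58e+09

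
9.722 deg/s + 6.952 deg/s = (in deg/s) 16.67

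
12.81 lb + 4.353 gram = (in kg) 5.815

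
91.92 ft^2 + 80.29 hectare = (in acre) 198.4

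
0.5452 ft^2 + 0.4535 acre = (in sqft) 1.976e+04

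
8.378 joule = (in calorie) 2.002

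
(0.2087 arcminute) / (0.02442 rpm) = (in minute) 0.0003957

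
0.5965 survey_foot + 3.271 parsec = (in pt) 2.861e+20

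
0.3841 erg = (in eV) 2.397e+11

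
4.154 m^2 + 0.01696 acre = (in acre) 0.01799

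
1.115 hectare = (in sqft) 1.2e+05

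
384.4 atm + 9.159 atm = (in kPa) 3.988e+04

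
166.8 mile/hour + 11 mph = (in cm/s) 7948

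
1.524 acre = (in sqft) 6.639e+04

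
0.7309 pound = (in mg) 3.315e+05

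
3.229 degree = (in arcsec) 1.162e+04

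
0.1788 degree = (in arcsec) 643.7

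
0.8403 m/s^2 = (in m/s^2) 0.8403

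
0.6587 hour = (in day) 0.02745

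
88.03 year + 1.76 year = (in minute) 4.719e+07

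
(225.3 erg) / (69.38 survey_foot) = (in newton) 1.065e-06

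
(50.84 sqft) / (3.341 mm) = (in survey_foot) 4638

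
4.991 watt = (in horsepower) 0.006693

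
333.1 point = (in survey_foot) 0.3855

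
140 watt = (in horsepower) 0.1877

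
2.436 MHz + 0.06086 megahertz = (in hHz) 2.497e+04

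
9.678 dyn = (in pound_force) 2.176e-05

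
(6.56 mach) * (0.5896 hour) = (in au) 3.169e-05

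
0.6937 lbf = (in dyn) 3.086e+05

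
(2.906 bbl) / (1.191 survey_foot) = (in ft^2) 13.7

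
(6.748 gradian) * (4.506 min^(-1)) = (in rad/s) 0.00796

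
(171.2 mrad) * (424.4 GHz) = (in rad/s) 7.266e+10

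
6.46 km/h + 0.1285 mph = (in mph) 4.143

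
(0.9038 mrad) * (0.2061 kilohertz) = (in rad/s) 0.1863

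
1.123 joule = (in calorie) 0.2684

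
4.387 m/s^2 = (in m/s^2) 4.387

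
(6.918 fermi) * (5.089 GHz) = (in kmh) 0.0001267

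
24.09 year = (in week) 1256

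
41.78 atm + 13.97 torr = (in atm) 41.8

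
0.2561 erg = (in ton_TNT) 6.121e-18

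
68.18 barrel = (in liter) 1.084e+04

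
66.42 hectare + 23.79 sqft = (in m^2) 6.642e+05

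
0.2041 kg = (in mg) 2.041e+05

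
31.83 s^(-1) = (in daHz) 3.183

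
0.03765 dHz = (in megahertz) 3.765e-09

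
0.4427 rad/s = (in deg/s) 25.36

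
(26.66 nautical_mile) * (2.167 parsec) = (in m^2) 3.301e+21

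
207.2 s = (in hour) 0.05756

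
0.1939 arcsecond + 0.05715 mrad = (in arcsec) 11.98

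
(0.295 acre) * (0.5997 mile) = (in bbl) 7.247e+06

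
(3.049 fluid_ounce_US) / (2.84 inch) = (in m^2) 0.00125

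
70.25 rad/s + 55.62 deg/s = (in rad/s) 71.22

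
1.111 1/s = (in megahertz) 1.111e-06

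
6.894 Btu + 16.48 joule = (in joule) 7290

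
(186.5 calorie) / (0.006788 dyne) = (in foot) 3.771e+10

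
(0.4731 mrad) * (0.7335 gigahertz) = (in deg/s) 1.988e+07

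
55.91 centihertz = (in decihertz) 5.591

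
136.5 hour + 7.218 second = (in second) 4.914e+05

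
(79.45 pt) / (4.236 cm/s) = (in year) 2.098e-08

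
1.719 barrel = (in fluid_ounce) 9241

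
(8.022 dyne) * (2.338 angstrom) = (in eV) 1.171e+05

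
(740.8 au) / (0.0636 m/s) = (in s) 1.742e+15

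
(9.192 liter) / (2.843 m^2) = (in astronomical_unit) 2.161e-14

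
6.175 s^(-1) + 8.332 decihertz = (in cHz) 700.8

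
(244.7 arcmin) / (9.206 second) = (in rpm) 0.07383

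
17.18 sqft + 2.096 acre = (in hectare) 0.8484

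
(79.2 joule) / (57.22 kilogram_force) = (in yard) 0.1544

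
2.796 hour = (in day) 0.1165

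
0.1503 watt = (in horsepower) 0.0002016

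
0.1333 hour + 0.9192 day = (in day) 0.9248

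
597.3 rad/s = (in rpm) 5704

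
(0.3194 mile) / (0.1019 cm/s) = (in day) 5.838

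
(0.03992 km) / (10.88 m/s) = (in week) 6.067e-06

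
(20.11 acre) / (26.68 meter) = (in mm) 3.05e+06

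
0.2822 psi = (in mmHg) 14.59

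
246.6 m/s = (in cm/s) 2.466e+04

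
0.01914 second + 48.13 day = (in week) 6.876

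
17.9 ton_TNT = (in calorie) 1.79e+10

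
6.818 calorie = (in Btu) 0.02704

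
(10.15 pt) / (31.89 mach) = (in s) 3.298e-07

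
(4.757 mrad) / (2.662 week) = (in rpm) 2.822e-08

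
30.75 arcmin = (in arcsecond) 1845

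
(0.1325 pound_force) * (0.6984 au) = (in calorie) 1.472e+10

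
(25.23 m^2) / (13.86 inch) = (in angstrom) 7.167e+11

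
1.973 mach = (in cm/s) 6.718e+04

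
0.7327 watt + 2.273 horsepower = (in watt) 1696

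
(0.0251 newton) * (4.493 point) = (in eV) 2.483e+14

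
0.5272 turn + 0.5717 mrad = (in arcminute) 1.139e+04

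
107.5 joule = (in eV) 6.71e+20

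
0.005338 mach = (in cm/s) 181.8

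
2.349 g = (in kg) 0.002349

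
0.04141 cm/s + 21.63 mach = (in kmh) 2.651e+04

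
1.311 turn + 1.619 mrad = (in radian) 8.239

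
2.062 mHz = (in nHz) 2.062e+06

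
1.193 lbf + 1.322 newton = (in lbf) 1.49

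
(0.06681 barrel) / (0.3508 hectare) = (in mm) 0.003028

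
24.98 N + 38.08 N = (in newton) 63.06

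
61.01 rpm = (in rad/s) 6.389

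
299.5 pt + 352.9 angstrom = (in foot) 0.3466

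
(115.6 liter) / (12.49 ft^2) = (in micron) 9.962e+04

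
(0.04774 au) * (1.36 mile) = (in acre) 3.863e+09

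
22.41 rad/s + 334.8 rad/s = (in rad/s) 357.2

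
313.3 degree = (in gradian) 348.1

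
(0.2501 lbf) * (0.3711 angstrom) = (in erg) 0.0004128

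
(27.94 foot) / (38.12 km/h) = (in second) 0.8042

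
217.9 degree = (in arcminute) 1.307e+04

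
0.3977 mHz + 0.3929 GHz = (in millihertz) 3.929e+11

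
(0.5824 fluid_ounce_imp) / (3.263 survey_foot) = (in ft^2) 0.0001791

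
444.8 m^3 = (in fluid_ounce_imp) 1.565e+07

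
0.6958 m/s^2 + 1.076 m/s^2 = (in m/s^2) 1.772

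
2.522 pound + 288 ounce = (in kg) 9.309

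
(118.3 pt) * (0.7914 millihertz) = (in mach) 9.7e-08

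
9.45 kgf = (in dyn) 9.267e+06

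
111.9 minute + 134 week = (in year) 2.57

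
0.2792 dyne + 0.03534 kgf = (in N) 0.3466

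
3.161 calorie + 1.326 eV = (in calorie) 3.161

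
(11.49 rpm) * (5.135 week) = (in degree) 2.141e+08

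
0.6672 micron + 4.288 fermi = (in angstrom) 6672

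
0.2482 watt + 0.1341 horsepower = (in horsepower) 0.1344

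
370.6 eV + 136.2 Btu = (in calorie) 3.434e+04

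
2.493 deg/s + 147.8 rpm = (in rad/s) 15.52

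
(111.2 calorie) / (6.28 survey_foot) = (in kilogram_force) 24.79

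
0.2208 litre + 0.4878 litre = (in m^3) 0.0007086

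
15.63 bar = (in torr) 1.172e+04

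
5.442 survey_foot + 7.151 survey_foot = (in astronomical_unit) 2.566e-11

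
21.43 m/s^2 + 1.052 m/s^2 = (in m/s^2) 22.48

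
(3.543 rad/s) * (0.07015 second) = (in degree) 14.24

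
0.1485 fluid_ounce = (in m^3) 4.392e-06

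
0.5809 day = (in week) 0.08299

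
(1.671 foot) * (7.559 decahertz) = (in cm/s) 3850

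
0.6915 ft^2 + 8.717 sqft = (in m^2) 0.8741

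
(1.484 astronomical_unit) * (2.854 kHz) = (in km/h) 2.281e+15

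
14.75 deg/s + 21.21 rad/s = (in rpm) 205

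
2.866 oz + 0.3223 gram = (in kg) 0.08157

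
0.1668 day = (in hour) 4.003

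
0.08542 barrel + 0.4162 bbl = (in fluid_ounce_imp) 2807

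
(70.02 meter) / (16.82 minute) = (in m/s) 0.06938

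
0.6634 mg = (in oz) 2.34e-05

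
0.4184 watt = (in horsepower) 0.0005611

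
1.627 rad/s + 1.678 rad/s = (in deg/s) 189.4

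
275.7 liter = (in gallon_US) 72.83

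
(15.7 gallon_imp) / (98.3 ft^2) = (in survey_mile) 4.856e-06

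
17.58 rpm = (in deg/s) 105.5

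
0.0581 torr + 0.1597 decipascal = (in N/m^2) 7.762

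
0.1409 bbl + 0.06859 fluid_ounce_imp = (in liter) 22.4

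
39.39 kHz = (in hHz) 393.9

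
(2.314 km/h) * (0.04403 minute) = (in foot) 5.571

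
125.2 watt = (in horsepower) 0.1679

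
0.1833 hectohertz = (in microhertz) 1.833e+07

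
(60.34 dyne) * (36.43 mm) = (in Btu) 2.083e-08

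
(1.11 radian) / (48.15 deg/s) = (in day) 1.529e-05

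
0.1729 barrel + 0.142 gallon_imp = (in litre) 28.13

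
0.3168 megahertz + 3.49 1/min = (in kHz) 316.8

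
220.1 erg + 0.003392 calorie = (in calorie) 0.003397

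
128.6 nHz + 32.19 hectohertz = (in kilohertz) 3.219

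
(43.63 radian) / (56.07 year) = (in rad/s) 2.467e-08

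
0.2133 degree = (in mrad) 3.723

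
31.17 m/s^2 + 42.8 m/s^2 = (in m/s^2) 73.97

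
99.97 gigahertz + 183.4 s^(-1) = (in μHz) 9.997e+16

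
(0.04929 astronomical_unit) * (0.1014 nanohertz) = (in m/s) 0.7477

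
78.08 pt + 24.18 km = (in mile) 15.02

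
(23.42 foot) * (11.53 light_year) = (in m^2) 7.787e+17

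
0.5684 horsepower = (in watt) 423.9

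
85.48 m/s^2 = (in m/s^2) 85.48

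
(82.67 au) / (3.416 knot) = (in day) 8.145e+07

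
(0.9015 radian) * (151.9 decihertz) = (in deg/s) 784.6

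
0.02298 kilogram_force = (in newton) 0.2254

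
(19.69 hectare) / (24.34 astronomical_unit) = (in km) 5.408e-11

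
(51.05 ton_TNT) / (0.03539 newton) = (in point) 1.711e+16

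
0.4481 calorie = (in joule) 1.875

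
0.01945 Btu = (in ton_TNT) 4.905e-09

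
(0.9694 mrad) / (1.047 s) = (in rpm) 0.008842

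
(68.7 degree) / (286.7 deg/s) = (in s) 0.2396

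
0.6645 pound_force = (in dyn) 2.956e+05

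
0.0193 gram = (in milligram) 19.3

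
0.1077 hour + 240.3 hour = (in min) 1.442e+04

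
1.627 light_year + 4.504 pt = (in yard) 1.683e+16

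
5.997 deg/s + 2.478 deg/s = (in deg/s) 8.475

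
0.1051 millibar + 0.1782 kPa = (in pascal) 188.7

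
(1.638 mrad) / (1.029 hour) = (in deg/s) 2.533e-05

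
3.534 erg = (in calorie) 8.446e-08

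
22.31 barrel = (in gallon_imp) 780.2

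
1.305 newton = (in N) 1.305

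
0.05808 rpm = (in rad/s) 0.006082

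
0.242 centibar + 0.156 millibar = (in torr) 1.932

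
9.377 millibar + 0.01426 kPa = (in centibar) 0.952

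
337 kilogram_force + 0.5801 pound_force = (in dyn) 3.307e+08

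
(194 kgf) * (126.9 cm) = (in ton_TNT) 5.77e-07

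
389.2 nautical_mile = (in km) 720.8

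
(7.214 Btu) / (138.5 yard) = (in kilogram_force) 6.128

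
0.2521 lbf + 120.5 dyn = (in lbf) 0.2524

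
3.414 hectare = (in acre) 8.436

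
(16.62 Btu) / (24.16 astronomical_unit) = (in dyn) 0.0004852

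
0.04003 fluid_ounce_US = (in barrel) 7.446e-06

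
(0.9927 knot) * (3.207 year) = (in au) 0.0003453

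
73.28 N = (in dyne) 7.328e+06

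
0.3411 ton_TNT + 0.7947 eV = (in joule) 1.427e+09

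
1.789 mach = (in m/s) 609.2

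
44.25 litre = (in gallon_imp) 9.734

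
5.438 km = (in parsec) 1.762e-13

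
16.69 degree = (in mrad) 291.3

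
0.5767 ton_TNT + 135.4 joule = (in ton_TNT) 0.5767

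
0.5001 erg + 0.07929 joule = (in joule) 0.07929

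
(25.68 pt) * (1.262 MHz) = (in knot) 2.222e+04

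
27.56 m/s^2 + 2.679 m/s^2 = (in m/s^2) 30.24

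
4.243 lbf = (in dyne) 1.887e+06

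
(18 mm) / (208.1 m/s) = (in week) 1.43e-10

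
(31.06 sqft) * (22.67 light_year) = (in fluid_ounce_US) 2.093e+22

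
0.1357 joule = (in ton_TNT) 3.243e-11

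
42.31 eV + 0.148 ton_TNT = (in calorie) 1.48e+08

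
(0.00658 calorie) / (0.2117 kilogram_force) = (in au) 8.864e-14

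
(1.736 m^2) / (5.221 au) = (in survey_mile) 1.381e-15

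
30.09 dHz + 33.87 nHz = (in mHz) 3009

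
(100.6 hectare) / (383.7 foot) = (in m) 8602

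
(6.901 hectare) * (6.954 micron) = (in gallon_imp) 105.6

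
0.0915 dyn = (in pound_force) 2.057e-07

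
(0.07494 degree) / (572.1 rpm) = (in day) 2.527e-10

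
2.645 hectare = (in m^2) 2.645e+04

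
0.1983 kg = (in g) 198.3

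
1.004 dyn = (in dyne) 1.004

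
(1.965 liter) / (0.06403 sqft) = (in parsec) 1.071e-17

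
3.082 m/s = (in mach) 0.009051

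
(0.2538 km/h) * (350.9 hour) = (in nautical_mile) 48.09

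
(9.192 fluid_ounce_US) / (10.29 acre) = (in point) 1.85e-05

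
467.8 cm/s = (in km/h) 16.84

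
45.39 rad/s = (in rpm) 433.4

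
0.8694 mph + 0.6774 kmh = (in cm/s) 57.68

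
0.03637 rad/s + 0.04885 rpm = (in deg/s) 2.377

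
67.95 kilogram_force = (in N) 666.4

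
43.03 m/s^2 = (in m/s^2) 43.03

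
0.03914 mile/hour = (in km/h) 0.06299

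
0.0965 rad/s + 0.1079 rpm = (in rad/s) 0.1078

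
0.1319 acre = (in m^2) 533.8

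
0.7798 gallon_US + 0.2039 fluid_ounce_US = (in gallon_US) 0.7814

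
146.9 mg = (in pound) 0.0003239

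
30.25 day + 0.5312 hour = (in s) 2.616e+06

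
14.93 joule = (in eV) 9.319e+19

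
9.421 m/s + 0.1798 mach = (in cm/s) 7064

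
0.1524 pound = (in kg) 0.06913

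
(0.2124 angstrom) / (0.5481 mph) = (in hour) 2.408e-14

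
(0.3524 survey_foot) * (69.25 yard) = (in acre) 0.001681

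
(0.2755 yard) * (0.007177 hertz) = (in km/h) 0.006509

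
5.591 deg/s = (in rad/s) 0.09758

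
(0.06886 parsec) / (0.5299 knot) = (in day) 9.021e+10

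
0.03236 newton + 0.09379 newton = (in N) 0.1261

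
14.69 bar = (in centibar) 1469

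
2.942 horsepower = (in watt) 2194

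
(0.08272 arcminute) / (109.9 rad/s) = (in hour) 6.082e-11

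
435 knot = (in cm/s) 2.238e+04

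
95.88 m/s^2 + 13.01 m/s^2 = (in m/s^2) 108.9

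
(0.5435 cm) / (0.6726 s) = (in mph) 0.01808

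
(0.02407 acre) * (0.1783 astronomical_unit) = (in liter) 2.598e+15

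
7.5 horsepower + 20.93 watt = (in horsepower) 7.528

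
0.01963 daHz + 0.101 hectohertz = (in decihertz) 103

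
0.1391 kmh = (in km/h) 0.1391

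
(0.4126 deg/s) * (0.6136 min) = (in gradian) 16.88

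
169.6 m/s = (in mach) 0.4981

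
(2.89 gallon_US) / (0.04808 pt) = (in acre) 0.1594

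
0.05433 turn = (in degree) 19.56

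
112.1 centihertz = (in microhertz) 1.121e+06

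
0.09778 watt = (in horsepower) 0.0001311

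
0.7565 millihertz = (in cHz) 0.07565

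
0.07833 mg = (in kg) 7.833e-08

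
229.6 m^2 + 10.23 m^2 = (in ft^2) 2582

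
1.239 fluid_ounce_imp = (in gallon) 0.0093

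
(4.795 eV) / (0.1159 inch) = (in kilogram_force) 2.661e-17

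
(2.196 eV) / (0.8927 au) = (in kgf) 2.687e-31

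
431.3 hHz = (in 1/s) 4.313e+04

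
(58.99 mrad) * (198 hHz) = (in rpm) 1.115e+04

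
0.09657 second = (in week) 1.597e-07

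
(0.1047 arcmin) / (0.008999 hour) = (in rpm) 8.977e-06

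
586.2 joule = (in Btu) 0.5556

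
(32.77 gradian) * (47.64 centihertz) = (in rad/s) 0.2452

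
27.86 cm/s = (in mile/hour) 0.6232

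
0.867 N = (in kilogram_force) 0.08841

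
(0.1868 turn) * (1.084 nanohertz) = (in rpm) 1.215e-08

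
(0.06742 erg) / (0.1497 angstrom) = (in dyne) 4.504e+07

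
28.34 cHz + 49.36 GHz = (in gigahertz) 49.36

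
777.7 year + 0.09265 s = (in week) 4.055e+04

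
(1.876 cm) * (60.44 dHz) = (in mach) 0.000333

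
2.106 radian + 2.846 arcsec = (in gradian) 134.1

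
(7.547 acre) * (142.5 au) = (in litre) 6.511e+20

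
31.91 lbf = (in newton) 141.9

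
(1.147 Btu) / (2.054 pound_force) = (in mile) 0.0823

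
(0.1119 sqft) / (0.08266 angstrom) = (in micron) 1.258e+15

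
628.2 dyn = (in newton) 0.006282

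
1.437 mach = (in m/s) 489.3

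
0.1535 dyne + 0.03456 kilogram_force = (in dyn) 3.389e+04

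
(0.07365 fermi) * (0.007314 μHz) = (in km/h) 1.939e-24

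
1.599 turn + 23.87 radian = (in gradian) 2159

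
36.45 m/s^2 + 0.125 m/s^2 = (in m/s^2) 36.58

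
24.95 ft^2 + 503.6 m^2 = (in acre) 0.125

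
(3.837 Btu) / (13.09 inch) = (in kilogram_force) 1242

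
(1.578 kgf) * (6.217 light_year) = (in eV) 5.681e+36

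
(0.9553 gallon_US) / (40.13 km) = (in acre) 2.227e-11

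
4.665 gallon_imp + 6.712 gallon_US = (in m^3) 0.04662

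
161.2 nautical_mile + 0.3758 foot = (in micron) 2.985e+11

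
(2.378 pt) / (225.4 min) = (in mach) 1.822e-10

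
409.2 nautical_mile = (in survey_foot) 2.486e+06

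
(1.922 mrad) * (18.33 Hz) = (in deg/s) 2.019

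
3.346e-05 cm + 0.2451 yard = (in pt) 635.3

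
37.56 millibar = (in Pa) 3756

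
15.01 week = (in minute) 1.513e+05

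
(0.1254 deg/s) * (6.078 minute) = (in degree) 45.73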